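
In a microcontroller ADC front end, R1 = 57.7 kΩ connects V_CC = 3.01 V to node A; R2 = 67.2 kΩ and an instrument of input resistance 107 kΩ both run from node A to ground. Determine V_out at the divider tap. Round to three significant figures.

V_out ≈ 1.26 V

First combine the lower leg with the load: R2 ‖ R_L = 41.28 kΩ.
Then V_out = V_CC · R2'/(R1 + R2') = 3.01 × 41.28/98.98 = 1.255 V.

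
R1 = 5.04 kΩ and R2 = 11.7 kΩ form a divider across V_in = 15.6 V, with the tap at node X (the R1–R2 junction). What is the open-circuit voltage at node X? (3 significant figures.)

Open-circuit (no load on X): V_th = V_in · R2/(R1 + R2) = 15.6 × 11.7/(5.040 + 11.7) = 10.90 V.

V_th ≈ 10.9 V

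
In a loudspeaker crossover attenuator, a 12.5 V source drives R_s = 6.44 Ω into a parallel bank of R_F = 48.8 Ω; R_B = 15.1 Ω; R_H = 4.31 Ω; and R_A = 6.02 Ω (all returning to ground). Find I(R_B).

Parallel bank: R_p = 1/(1/48.8 + 1/15.1 + 1/4.31 + 1/6.02) = 2.062 Ω.
V_A by voltage divider: V_A = 12.5 × 2.062/(6.44 + 2.062) = 3.032 V.
I(R_B) = V_A / R_B = 3.032/15.1 = 0.2008 A.

I ≈ 0.201 A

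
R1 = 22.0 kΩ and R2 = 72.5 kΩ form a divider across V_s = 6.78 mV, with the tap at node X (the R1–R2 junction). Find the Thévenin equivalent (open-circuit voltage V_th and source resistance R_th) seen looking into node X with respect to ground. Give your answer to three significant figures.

V_th ≈ 5.20 mV, R_th ≈ 16.9 kΩ

With X open, the divider is unloaded: V_th = 6.78 × 72.5/94.50 = 5.202 mV.
With V_s suppressed (replaced by a short), R_th = R1 ‖ R2 = (22.00 × 72.5)/(22.00 + 72.5) = 16.88 kΩ.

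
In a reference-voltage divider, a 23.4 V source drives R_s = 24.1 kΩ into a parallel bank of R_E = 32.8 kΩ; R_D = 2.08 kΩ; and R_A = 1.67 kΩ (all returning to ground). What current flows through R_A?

I ≈ 0.505 mA

Parallel bank: R_p = 1/(1/32.8 + 1/2.08 + 1/1.67) = 0.9009 kΩ.
Node voltage V_A = V_CC · R_p/(R_s + R_p) = 23.4 × 0.03603 = 0.8432 V.
Branch current I = V_A/R_A = 0.8432/1.67 = 0.5049 mA.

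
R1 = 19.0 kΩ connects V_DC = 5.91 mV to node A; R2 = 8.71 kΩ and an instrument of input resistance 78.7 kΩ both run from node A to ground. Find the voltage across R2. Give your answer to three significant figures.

V_out ≈ 1.73 mV

First combine the lower leg with the load: R2 ‖ R_L = 7.842 kΩ.
Now apply the divider: V_out = 5.91 × 0.2922 = 1.727 mV.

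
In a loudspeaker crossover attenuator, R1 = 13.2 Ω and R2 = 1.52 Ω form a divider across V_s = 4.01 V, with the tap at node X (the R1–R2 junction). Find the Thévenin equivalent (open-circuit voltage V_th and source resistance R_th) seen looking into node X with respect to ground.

V_th is the unloaded tap voltage: V_s · R2/(R1+R2) = 4.01 × 0.1033 = 0.4141 V.
With V_s suppressed (replaced by a short), R_th = R1 ‖ R2 = (13.20 × 1.52)/(13.20 + 1.52) = 1.363 Ω.

V_th ≈ 0.414 V, R_th ≈ 1.36 Ω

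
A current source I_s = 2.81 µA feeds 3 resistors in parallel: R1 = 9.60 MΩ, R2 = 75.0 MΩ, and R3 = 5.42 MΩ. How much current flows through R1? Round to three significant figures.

I ≈ 0.969 µA

Conductances: ΣG = 1/9.60 + 1/75.0 + 1/5.42 = 0.3020 (1/MΩ).
R1 takes the fraction G_k/ΣG = 0.1042/0.3020 = 0.3449, so I = 2.81 × 0.3449 = 0.9692 µA.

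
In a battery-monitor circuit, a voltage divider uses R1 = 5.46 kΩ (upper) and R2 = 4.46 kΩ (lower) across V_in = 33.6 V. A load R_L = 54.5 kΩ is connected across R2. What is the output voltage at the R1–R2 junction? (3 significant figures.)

The load sits in parallel with R2, giving an effective lower resistance R2' = R2·R_L/(R2+R_L) = 4.123 kΩ.
Now apply the divider: V_out = 33.6 × 0.4302 = 14.46 V.

V_out ≈ 14.5 V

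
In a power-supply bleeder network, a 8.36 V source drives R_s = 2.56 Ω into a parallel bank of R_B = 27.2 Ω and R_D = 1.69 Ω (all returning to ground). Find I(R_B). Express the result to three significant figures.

I ≈ 0.118 A

Parallel bank: R_p = 1/(1/27.2 + 1/1.69) = 1.591 Ω.
V_A by voltage divider: V_A = 8.36 × 1.591/(2.56 + 1.591) = 3.204 V.
I(R_B) = V_A / R_B = 3.204/27.2 = 0.1178 A.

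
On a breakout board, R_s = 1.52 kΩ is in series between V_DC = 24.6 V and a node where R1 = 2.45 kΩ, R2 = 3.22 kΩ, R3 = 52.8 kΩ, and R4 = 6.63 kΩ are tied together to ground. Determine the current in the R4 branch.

I ≈ 1.58 mA

Combine the parallel branches: R_p = (1/2.45 + 1/3.22 + 1/52.8 + 1/6.63)⁻¹ = 1.126 kΩ.
V_A by voltage divider: V_A = 24.6 × 1.126/(1.52 + 1.126) = 10.47 V.
I(R4) = V_A / R4 = 10.47/6.63 = 1.579 mA.
(Equivalently: I_total = 9.299 mA, then current-divider fraction G_k/ΣG = 0.1698.)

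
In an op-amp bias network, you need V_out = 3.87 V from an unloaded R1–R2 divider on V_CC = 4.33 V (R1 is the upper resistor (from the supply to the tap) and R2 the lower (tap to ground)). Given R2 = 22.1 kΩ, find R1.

R1 ≈ 2.63 kΩ

Required fraction k = V_out/V_CC = 0.8938.
Rearranging, R1 = R2·(1−k)/k = 22.1 × 0.1189 = 2.627 kΩ.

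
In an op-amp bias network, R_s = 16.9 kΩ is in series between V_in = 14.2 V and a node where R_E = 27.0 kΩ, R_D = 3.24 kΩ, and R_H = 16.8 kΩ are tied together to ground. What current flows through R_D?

Combine the parallel branches: R_p = (1/27.0 + 1/3.24 + 1/16.8)⁻¹ = 2.468 kΩ.
V_A = 14.2 × 2.468/19.37 = 1.809 V.
I(R_D) = V_A / R_D = 1.809/3.24 = 0.5585 mA.

I ≈ 0.558 mA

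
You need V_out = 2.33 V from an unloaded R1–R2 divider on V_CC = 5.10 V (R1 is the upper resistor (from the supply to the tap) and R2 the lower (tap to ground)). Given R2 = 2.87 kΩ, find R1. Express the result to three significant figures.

R1 ≈ 3.41 kΩ

The divider ratio is R2/(R1+R2) = 2.33/5.10 = 0.4569.
So R1 = R2 · (V_CC/V_out − 1) = 2.87 × (5.10/2.33 − 1) = 2.87 × 1.189 = 3.412 kΩ.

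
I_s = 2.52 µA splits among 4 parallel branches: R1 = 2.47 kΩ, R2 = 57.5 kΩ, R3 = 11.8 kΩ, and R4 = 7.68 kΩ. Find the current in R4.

I ≈ 0.515 µA

Conductances: ΣG = 1/2.47 + 1/57.5 + 1/11.8 + 1/7.68 = 0.6372 (1/kΩ).
R4 takes the fraction G_k/ΣG = 0.1302/0.6372 = 0.2043, so I = 2.52 × 0.2043 = 0.5149 µA.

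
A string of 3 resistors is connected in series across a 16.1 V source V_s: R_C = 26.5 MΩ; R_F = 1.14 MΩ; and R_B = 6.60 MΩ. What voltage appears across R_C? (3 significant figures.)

ΣR = 26.5 + 1.14 + 6.60 = 34.24 MΩ.
V = V_s · R/ΣR = 16.1 × 0.7739 = 12.46 V.

V ≈ 12.5 V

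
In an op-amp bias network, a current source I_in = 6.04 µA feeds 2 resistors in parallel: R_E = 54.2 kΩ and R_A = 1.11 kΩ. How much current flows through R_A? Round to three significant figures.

I ≈ 5.92 µA

With just two branches, the current splits inversely with resistance.
So I = 6.04 × 54.2/55.31 = 5.919 µA.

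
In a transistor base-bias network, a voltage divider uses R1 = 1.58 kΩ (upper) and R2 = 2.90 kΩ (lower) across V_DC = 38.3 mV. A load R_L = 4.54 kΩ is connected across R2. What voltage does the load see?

V_out ≈ 20.2 mV

R2 ‖ R_L = (2.90 × 4.54)/(2.90 + 4.54) = 1.770 kΩ.
Then V_out = V_DC · R2'/(R1 + R2') = 38.3 × 1.770/3.350 = 20.23 mV.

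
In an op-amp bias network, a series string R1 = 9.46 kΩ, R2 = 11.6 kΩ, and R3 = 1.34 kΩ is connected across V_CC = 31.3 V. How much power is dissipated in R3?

P ≈ 2.62 mW

The common current is I = 31.3/22.40 = 1.397 mA.
P = I²R = 1.953 × 1.34 = 2.616 mW.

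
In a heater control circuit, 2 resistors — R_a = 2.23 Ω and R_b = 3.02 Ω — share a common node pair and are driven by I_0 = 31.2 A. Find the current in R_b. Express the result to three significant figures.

I ≈ 13.3 A

For two parallel branches, I_k = I_0 · (other R)/(sum of R).
So I = 31.2 × 2.23/5.250 = 13.25 A.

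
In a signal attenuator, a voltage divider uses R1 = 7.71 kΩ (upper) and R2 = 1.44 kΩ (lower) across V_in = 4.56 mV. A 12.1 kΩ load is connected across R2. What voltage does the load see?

The load sits in parallel with R2, giving an effective lower resistance R2' = R2·R_L/(R2+R_L) = 1.287 kΩ.
Now apply the divider: V_out = 4.56 × 0.1430 = 0.6522 mV.

V_out ≈ 0.652 mV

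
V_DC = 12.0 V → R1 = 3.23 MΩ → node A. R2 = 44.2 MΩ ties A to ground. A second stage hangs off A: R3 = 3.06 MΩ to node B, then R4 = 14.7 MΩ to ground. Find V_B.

Node A sees R2 in parallel with the series input of stage 2, R3 + R4 = 17.76 MΩ.
R2 ‖ (R3+R4) = 12.67 MΩ.
So V_A = 12.0 × 0.7968 = 9.562 V.
Stage 2 is unloaded, so V_B = V_A · R4/(R3+R4) = 9.562 × 14.7/17.76 = 7.915 V.

V_B ≈ 7.91 V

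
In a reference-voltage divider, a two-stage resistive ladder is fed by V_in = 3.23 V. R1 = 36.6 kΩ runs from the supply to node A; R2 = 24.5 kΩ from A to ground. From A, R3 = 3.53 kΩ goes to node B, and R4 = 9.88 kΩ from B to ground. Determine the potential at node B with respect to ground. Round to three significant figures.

Looking into the second stage from A: R3 + R4 = 13.41 kΩ appears in parallel with R2.
R2 ‖ (R3+R4) = 8.666 kΩ.
First divider: V_A = V_in · 8.666/(36.6 + 8.666) = 0.6184 V.
V_B = V_A × 0.7368 = 0.4556 V.

V_B ≈ 0.456 V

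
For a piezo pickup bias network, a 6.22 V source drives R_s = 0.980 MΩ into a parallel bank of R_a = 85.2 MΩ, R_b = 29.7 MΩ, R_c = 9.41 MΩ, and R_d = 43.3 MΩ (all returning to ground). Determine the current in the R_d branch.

Parallel bank: R_p = 1/(1/85.2 + 1/29.7 + 1/9.41 + 1/43.3) = 5.722 MΩ.
V_A = 6.22 × 5.722/6.702 = 5.310 V.
I(R_d) = V_A / R_d = 5.310/43.3 = 0.1226 µA.

I ≈ 0.123 µA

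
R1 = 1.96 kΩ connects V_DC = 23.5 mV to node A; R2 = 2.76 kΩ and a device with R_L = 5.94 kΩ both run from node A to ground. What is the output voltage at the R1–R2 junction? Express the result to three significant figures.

First combine the lower leg with the load: R2 ‖ R_L = 1.884 kΩ.
Then V_out = V_DC · R2'/(R1 + R2') = 23.5 × 1.884/3.844 = 11.52 mV.
(Unloaded it would be 13.7 mV; the load pulls it down.)

V_out ≈ 11.5 mV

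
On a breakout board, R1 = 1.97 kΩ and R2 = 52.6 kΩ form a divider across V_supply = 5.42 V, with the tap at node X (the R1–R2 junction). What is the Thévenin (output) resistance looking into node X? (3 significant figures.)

R_th ≈ 1.90 kΩ

With V_supply suppressed (replaced by a short), R_th = R1 ‖ R2 = (1.970 × 52.6)/(1.970 + 52.6) = 1.899 kΩ.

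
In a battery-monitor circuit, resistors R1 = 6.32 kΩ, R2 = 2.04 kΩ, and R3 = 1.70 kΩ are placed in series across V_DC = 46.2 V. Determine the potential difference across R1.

Series total: ΣR = 6.32 + 2.04 + 1.70 = 10.06 kΩ.
By the voltage-divider rule, V = 46.2 × 6.320/10.06 = 29.02 V.

V ≈ 29.0 V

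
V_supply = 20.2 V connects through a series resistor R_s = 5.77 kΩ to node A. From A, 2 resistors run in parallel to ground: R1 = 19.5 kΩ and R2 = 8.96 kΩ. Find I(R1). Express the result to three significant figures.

I ≈ 0.534 mA

Combine the parallel branches: R_p = (1/19.5 + 1/8.96)⁻¹ = 6.139 kΩ.
Node voltage V_A = V_supply · R_p/(R_s + R_p) = 20.2 × 0.5155 = 10.41 V.
I(R1) = V_A / R1 = 10.41/19.5 = 0.5340 mA.
(Equivalently: I_total = 1.696 mA, then current-divider fraction G_k/ΣG = 0.3148.)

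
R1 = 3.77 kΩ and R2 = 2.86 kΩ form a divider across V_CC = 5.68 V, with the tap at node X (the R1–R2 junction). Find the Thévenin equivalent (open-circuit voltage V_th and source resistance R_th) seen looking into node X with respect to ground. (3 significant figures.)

V_th ≈ 2.45 V, R_th ≈ 1.63 kΩ

With X open, the divider is unloaded: V_th = 5.68 × 2.86/6.630 = 2.450 V.
Looking into X with the source shorted: R_th = R1·R2/(R1+R2) = 3.770 × 2.86/6.630 = 1.626 kΩ.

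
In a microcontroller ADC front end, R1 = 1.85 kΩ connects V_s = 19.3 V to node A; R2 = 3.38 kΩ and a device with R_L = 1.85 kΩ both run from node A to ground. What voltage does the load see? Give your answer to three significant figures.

V_out ≈ 7.58 V

First combine the lower leg with the load: R2 ‖ R_L = 1.196 kΩ.
Now apply the divider: V_out = 19.3 × 0.3926 = 7.577 V.
(Unloaded it would be 12.5 V; the load pulls it down.)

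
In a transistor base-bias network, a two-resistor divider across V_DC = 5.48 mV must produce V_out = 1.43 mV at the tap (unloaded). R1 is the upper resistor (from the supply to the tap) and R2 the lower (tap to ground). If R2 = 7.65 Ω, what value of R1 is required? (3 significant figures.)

R1 ≈ 21.7 Ω

V_out/V_DC = R2/(R1+R2) = 0.2609.
So R1 = R2 · (V_DC/V_out − 1) = 7.65 × (5.48/1.43 − 1) = 7.65 × 2.832 = 21.67 Ω.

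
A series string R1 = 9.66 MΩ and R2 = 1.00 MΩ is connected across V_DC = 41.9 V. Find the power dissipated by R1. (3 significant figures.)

P ≈ 149 µW

ΣR = 10.66 MΩ → I = 41.9/10.66 = 3.931 µA.
P(R1) = I²·R1 = (3.931)² × 9.66 = 149.2 µW.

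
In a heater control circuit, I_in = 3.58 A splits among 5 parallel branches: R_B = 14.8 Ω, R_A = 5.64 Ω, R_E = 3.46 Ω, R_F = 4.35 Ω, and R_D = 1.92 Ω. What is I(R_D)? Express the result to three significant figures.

I ≈ 1.45 A

Conductances: ΣG = 1/14.8 + 1/5.64 + 1/3.46 + 1/4.35 + 1/1.92 = 1.285 (1/Ω).
Current divider: I(R_D) = I_in · G_k/ΣG = 3.58 × (0.5208/1.285) = 3.58 × 0.4054 = 1.451 A.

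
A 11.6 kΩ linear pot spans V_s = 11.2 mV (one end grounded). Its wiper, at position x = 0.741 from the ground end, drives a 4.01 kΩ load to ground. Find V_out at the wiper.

Lower segment x·R_p = 8.596 kΩ; upper segment (1−x)·R_p = 3.004 kΩ.
(x·R_p) ‖ R_L = 2.734 kΩ.
Loaded-divider output: V_out = 11.2 × 0.4765 = 5.336 mV.

V_out ≈ 5.34 mV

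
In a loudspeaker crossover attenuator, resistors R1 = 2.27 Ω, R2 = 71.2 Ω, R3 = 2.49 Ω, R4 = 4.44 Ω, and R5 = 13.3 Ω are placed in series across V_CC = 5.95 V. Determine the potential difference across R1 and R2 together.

V ≈ 4.67 V

Series total: ΣR = 2.27 + 71.2 + 2.49 + 4.44 + 13.3 = 93.70 Ω.
R_{R1..R2} = 2.27 + 71.2 = 73.47 Ω.
By the voltage-divider rule, V = 5.95 × 73.47/93.70 = 4.665 V.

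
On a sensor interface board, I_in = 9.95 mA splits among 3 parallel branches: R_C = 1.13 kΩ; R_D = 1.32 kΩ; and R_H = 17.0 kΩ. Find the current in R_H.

Conductances: ΣG = 1/1.13 + 1/1.32 + 1/17.0 = 1.701 (1/kΩ).
R_H takes the fraction G_k/ΣG = 0.05882/1.701 = 0.03457, so I = 9.95 × 0.03457 = 0.3440 mA.

I ≈ 0.344 mA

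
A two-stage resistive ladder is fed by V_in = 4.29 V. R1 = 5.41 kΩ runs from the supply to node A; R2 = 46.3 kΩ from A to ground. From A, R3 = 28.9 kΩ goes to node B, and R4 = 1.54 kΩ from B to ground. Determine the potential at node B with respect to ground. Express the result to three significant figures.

V_B ≈ 0.168 V

Looking into the second stage from A: R3 + R4 = 30.44 kΩ appears in parallel with R2.
Effective lower resistance at A: R2 ‖ 30.44 = 18.37 kΩ.
First divider: V_A = V_in · 18.37/(5.41 + 18.37) = 3.314 V.
Then the unloaded second divider: V_B = V_A × R4/(R3+R4) = 3.314 × 0.05059 = 0.1677 V.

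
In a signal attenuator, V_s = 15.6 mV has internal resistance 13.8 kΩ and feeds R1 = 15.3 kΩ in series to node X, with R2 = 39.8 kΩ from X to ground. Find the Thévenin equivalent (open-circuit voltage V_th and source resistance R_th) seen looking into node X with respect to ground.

R1' = 13.8 + 15.3 = 29.10 kΩ (source resistance + R1).
Open-circuit (no load on X): V_th = V_s · R2/(R1' + R2) = 15.6 × 39.8/(29.10 + 39.8) = 9.011 mV.
With V_s suppressed (replaced by a short), R_th = R1' ‖ R2 = (29.10 × 39.8)/(29.10 + 39.8) = 16.81 kΩ.

V_th ≈ 9.01 mV, R_th ≈ 16.8 kΩ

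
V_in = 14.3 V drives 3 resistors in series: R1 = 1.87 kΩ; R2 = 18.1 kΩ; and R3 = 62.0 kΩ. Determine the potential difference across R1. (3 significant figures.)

V ≈ 0.326 V

Series total: ΣR = 1.87 + 18.1 + 62.0 = 81.97 kΩ.
V = V_in · R/ΣR = 14.3 × 0.02281 = 0.3262 V.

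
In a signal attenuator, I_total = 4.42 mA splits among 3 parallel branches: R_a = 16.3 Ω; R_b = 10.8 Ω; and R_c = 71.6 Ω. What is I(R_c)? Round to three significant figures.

Conductances: ΣG = 1/16.3 + 1/10.8 + 1/71.6 = 0.1679 (1/Ω).
By the current-divider rule, I = I_total · G_k/ΣG = 4.42 × 0.08318 = 0.3677 mA.

I ≈ 0.368 mA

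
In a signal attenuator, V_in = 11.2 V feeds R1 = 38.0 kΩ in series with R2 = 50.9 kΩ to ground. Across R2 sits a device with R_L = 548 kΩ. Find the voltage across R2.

R2 ‖ R_L = (50.9 × 548)/(50.9 + 548) = 46.57 kΩ.
Then V_out = V_in · R2'/(R1 + R2') = 11.2 × 46.57/84.57 = 6.168 V.

V_out ≈ 6.17 V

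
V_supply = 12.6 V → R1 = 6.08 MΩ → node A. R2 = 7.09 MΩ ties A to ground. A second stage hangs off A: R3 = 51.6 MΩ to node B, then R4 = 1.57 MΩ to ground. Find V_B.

V_B ≈ 0.189 V

The second stage (R3 + R4 = 53.17 MΩ) loads node A in parallel with R2.
R2 ‖ (R3+R4) = 6.256 MΩ.
V_A = 12.6 × 6.256/(6.08 + 6.256) = 6.390 V.
Then the unloaded second divider: V_B = V_A × R4/(R3+R4) = 6.390 × 0.02953 = 0.1887 V.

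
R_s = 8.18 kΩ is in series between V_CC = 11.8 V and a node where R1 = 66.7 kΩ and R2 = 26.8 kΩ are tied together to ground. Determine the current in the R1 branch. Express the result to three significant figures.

I ≈ 0.124 mA

Parallel bank: R_p = 1/(1/66.7 + 1/26.8) = 19.12 kΩ.
V_A = 11.8 × 19.12/27.30 = 8.264 V.
Branch current I = V_A/R1 = 8.264/66.7 = 0.1239 mA.
(Equivalently: I_total = 0.4323 mA, then current-divider fraction G_k/ΣG = 0.2866.)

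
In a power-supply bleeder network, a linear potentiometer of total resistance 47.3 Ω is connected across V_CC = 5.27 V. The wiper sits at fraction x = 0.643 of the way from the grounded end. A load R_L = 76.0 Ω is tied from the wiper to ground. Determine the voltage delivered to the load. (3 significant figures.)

The pot divides into 16.89 Ω above the wiper and 30.41 Ω below.
R_L loads the lower segment: effective lower R = 21.72 Ω.
V_out = 5.27 × 21.72/(16.89 + 21.72) = 2.965 V.
(Unloaded: V_out = x·V_CC = 3.39 V.)

V_out ≈ 2.97 V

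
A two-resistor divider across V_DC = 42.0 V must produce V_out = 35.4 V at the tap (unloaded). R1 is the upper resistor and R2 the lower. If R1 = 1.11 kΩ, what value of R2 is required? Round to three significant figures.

V_out/V_DC = R2/(R1+R2) = 0.8429.
So R2 = R1 · V_out/(V_DC − V_out) = 1.11 × 35.4/(42.0 − 35.4) = 1.11 × 5.364 = 5.954 kΩ.

R2 ≈ 5.95 kΩ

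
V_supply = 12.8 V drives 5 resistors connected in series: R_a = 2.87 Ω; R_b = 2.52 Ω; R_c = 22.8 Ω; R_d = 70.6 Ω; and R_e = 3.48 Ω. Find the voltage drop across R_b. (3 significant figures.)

V ≈ 0.315 V

Series total: ΣR = 2.87 + 2.52 + 22.8 + 70.6 + 3.48 = 102.3 Ω.
Voltage divider: V = V_supply · (2.520 / 102.3) = 12.8 × 0.02464 = 0.3154 V.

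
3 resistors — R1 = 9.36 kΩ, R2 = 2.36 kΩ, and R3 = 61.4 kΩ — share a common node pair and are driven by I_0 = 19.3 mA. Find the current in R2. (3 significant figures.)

Conductances: ΣG = 1/9.36 + 1/2.36 + 1/61.4 = 0.5469 (1/kΩ).
R2 takes the fraction G_k/ΣG = 0.4237/0.5469 = 0.7748, so I = 19.3 × 0.7748 = 14.95 mA.

I ≈ 15.0 mA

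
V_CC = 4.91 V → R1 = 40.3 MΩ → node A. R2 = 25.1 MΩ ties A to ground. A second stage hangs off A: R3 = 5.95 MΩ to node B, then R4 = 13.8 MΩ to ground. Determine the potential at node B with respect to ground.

Looking into the second stage from A: R3 + R4 = 19.75 MΩ appears in parallel with R2.
R2 ‖ (R3+R4) = 11.05 MΩ.
So V_A = 4.91 × 0.2152 = 1.057 V.
Then the unloaded second divider: V_B = V_A × R4/(R3+R4) = 1.057 × 0.6987 = 0.7384 V.

V_B ≈ 0.738 V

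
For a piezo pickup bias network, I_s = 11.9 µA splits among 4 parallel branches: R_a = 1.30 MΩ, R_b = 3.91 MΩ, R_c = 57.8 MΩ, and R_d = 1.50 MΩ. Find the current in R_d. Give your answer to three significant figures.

I ≈ 4.64 µA

Conductances: ΣG = 1/1.30 + 1/3.91 + 1/57.8 + 1/1.50 = 1.709 (1/MΩ).
R_d takes the fraction G_k/ΣG = 0.6667/1.709 = 0.3901, so I = 11.9 × 0.3901 = 4.642 µA.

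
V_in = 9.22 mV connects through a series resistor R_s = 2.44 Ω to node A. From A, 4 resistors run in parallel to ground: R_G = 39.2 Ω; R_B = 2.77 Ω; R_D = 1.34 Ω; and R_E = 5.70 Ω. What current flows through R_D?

Combine the parallel branches: R_p = (1/39.2 + 1/2.77 + 1/1.34 + 1/5.70)⁻¹ = 0.7644 Ω.
Node voltage V_A = V_in · R_p/(R_s + R_p) = 9.22 × 0.2385 = 2.199 mV.
Branch current I = V_A/R_D = 2.199/1.34 = 1.641 mA.
(Equivalently: I_total = 2.877 mA, then current-divider fraction G_k/ΣG = 0.5704.)

I ≈ 1.64 mA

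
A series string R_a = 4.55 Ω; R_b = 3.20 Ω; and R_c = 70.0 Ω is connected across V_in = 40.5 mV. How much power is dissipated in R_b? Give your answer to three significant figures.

P ≈ 0.868 µW

The common current is I = 40.5/77.75 = 0.5209 mA.
V(R_b) = I·R = 1.667 mV; P = V·I = 1.667 × 0.5209 = 0.8683 µW.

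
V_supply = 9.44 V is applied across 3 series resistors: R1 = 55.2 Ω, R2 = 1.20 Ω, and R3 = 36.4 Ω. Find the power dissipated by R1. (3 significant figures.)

P ≈ 0.571 W

Series current I = V_supply/ΣR = 9.44/92.80 = 0.1017 A.
P(R1) = I²·R1 = (0.1017)² × 55.2 = 0.5712 W.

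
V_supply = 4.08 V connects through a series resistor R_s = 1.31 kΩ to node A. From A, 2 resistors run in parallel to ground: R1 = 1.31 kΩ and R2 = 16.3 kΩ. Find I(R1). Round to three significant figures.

I ≈ 1.50 mA

Parallel bank: R_p = 1/(1/1.31 + 1/16.3) = 1.213 kΩ.
V_A = 4.08 × 1.213/2.523 = 1.961 V.
Branch current I = V_A/R1 = 1.961/1.31 = 1.497 mA.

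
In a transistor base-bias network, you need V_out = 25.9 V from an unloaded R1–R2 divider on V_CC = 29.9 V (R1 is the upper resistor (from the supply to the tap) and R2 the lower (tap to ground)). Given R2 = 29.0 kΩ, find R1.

R1 ≈ 4.48 kΩ

Required fraction k = V_out/V_CC = 0.8662.
Rearranging, R1 = R2·(1−k)/k = 29.0 × 0.1544 = 4.479 kΩ.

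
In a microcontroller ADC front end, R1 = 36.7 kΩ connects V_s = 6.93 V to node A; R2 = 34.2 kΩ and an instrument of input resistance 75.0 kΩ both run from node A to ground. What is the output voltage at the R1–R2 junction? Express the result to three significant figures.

V_out ≈ 2.70 V

The load sits in parallel with R2, giving an effective lower resistance R2' = R2·R_L/(R2+R_L) = 23.49 kΩ.
Then V_out = V_s · R2'/(R1 + R2') = 6.93 × 23.49/60.19 = 2.704 V.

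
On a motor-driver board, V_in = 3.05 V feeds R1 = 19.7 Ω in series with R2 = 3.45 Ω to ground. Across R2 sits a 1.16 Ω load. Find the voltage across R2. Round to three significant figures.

R2 ‖ R_L = (3.45 × 1.16)/(3.45 + 1.16) = 0.8681 Ω.
Now apply the divider: V_out = 3.05 × 0.04221 = 0.1287 V.

V_out ≈ 0.129 V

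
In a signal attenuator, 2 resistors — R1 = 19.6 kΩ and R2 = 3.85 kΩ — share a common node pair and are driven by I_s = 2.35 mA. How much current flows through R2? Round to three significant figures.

I ≈ 1.96 mA

With just two branches, the current splits inversely with resistance.
So I = 2.35 × 19.6/23.45 = 1.964 mA.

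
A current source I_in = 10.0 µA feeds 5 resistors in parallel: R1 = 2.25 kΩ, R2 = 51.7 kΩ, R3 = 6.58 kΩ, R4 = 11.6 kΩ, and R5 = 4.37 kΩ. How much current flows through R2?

Total conductance ΣG = 1/2.25 + 1/51.7 + 1/6.58 + 1/11.6 + 1/4.37 = 0.9308 (units of 1/kΩ).
By the current-divider rule, I = I_in · G_k/ΣG = 10.0 × 0.02078 = 0.2078 µA.

I ≈ 0.208 µA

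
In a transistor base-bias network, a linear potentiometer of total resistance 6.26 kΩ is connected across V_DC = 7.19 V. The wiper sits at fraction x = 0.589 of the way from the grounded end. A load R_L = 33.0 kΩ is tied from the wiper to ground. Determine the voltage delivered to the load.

Lower segment x·R_p = 3.687 kΩ; upper segment (1−x)·R_p = 2.573 kΩ.
(x·R_p) ‖ R_L = 3.317 kΩ.
Then V_out = V_DC · 3.317/(2.573 + 3.317) = 4.049 V.

V_out ≈ 4.05 V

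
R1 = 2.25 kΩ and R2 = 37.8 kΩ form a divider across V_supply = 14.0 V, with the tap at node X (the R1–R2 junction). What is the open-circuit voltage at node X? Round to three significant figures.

V_th is the unloaded tap voltage: V_supply · R2/(R1+R2) = 14.0 × 0.9438 = 13.21 V.

V_th ≈ 13.2 V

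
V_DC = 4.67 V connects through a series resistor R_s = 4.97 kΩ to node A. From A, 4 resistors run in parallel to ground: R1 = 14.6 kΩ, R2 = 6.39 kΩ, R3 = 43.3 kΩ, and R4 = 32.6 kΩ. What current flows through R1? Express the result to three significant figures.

Parallel bank: R_p = 1/(1/14.6 + 1/6.39 + 1/43.3 + 1/32.6) = 3.587 kΩ.
Node voltage V_A = V_DC · R_p/(R_s + R_p) = 4.67 × 0.4192 = 1.958 V.
I(R1) = V_A / R1 = 1.958/14.6 = 0.1341 mA.

I ≈ 0.134 mA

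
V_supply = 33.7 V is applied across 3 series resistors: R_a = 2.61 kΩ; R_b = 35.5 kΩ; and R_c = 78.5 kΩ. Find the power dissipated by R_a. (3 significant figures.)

Series current I = V_supply/ΣR = 33.7/116.6 = 0.2890 mA.
P(R_a) = I²·R_a = (0.2890)² × 2.61 = 0.2180 mW.

P ≈ 0.218 mW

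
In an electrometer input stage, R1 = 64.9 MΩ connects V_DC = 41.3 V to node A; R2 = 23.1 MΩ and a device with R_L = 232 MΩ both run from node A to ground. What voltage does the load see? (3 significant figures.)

R2 ‖ R_L = (23.1 × 232)/(23.1 + 232) = 21.01 MΩ.
Voltage divider with the loaded lower leg: V_out = 41.3 × 21.01/(64.9 + 21.01) = 41.3 × 0.2445 = 10.10 V.
(Unloaded it would be 10.8 V; the load pulls it down.)

V_out ≈ 10.1 V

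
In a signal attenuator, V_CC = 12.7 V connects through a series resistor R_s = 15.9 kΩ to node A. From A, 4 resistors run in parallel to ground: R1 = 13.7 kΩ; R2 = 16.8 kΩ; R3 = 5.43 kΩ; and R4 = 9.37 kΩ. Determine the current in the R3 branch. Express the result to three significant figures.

Combine the parallel branches: R_p = (1/13.7 + 1/16.8 + 1/5.43 + 1/9.37)⁻¹ = 2.362 kΩ.
V_A = 12.7 × 2.362/18.26 = 1.643 V.
I(R3) = V_A / R3 = 1.643/5.43 = 0.3025 mA.

I ≈ 0.302 mA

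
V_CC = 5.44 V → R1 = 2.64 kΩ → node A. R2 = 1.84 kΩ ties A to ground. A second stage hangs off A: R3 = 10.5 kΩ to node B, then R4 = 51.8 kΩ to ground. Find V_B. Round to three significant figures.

The second stage (R3 + R4 = 62.30 kΩ) loads node A in parallel with R2.
R2 ‖ (R3+R4) = 1.787 kΩ.
First divider: V_A = V_CC · 1.787/(2.64 + 1.787) = 2.196 V.
Stage 2 is unloaded, so V_B = V_A · R4/(R3+R4) = 2.196 × 51.8/62.30 = 1.826 V.

V_B ≈ 1.83 V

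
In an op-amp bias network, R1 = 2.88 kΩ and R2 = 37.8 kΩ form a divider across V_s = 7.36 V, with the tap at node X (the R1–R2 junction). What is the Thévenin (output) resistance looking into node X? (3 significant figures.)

R_th ≈ 2.68 kΩ

With V_s suppressed (replaced by a short), R_th = R1 ‖ R2 = (2.880 × 37.8)/(2.880 + 37.8) = 2.676 kΩ.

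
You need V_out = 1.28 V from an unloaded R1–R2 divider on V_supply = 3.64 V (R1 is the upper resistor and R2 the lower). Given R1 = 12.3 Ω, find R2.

R2 ≈ 6.67 Ω

Required fraction k = V_out/V_supply = 0.3516.
R2 = R1 · 0.3516/(1 − 0.3516) = 6.671 Ω.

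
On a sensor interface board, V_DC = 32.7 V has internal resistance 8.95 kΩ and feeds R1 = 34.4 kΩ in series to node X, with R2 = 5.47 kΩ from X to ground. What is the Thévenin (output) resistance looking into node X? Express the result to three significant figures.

R1' = 8.95 + 34.4 = 43.35 kΩ (source resistance + R1).
With V_DC suppressed (replaced by a short), R_th = R1' ‖ R2 = (43.35 × 5.47)/(43.35 + 5.47) = 4.857 kΩ.

R_th ≈ 4.86 kΩ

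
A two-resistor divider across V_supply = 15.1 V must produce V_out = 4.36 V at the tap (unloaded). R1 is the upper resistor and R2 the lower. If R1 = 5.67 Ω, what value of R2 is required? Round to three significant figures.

The divider ratio is R2/(R1+R2) = 4.36/15.1 = 0.2887.
So R2 = R1 · V_out/(V_supply − V_out) = 5.67 × 4.36/(15.1 − 4.36) = 5.67 × 0.4060 = 2.302 Ω.

R2 ≈ 2.30 Ω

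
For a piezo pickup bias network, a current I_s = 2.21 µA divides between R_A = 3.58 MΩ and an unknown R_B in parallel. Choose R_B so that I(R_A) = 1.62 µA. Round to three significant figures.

In a two-way split, I_A/I_s = R_B/(R_A + R_B).
With f = 0.7330, R_B = R_A · f/(1−f) = 3.58 × 2.746 = 9.830 MΩ.

R_B ≈ 9.83 MΩ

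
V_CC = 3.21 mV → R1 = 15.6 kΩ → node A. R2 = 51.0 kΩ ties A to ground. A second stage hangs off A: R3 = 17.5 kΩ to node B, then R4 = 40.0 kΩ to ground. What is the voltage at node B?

The second stage (R3 + R4 = 57.50 kΩ) loads node A in parallel with R2.
Effective lower resistance at A: R2 ‖ 57.50 = 27.03 kΩ.
V_A = 3.21 × 27.03/(15.6 + 27.03) = 2.035 mV.
Then the unloaded second divider: V_B = V_A × R4/(R3+R4) = 2.035 × 0.6957 = 1.416 mV.

V_B ≈ 1.42 mV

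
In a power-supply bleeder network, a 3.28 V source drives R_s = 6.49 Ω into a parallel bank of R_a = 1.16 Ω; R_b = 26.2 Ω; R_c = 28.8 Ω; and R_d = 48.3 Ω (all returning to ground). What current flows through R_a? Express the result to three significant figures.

I ≈ 0.393 A

Parallel bank: R_p = 1/(1/1.16 + 1/26.2 + 1/28.8 + 1/48.3) = 1.046 Ω.
V_A by voltage divider: V_A = 3.28 × 1.046/(6.49 + 1.046) = 0.4554 V.
I(R_a) = V_A / R_a = 0.4554/1.16 = 0.3926 A.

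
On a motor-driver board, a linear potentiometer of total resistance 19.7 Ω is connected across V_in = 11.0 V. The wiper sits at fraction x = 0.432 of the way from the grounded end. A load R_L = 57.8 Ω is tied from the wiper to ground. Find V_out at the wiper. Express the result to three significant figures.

V_out ≈ 4.39 V

The pot divides into 11.19 Ω above the wiper and 8.510 Ω below.
R_L loads the lower segment: effective lower R = 7.418 Ω.
V_out = 11.0 × 7.418/(11.19 + 7.418) = 4.385 V.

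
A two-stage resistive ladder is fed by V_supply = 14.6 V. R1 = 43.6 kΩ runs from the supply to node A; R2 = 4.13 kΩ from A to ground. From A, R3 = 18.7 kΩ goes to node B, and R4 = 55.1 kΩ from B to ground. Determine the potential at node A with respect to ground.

V_A ≈ 1.20 V

The second stage (R3 + R4 = 73.80 kΩ) loads node A in parallel with R2.
Effective lower resistance at A: R2 ‖ 73.80 = 3.911 kΩ.
V_A = 14.6 × 3.911/(43.6 + 3.911) = 1.202 V.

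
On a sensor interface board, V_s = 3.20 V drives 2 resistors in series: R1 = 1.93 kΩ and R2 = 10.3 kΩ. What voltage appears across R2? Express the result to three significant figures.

V ≈ 2.70 V

Series total: ΣR = 1.93 + 10.3 = 12.23 kΩ.
V = V_s · R/ΣR = 3.20 × 0.8422 = 2.695 V.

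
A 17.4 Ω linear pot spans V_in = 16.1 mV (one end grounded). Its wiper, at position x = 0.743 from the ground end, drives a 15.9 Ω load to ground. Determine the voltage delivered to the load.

V_out ≈ 9.89 mV

The pot divides into 4.472 Ω above the wiper and 12.93 Ω below.
(x·R_p) ‖ R_L = 7.130 Ω.
V_out = 16.1 × 7.130/(4.472 + 7.130) = 9.895 mV.
(Unloaded: V_out = x·V_in = 12.0 mV.)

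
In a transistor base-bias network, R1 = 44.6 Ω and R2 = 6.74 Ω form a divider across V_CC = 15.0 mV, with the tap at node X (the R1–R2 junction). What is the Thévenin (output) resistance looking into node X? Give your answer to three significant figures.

Zeroing V_CC shorts the top of R1 to ground, so R_th = R1 ‖ R2 = 5.855 Ω.

R_th ≈ 5.86 Ω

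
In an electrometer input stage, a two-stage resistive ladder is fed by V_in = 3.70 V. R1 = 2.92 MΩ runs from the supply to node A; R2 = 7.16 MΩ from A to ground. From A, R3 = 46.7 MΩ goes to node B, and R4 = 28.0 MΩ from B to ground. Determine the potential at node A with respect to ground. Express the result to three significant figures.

Node A sees R2 in parallel with the series input of stage 2, R3 + R4 = 74.70 MΩ.
R2 ‖ (R3+R4) = 6.534 MΩ.
First divider: V_A = V_in · 6.534/(2.92 + 6.534) = 2.557 V.

V_A ≈ 2.56 V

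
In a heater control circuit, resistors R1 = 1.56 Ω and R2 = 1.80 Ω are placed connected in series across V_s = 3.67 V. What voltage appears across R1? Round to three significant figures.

V ≈ 1.70 V

Series total: ΣR = 1.56 + 1.80 = 3.360 Ω.
V = V_s · R/ΣR = 3.67 × 0.4643 = 1.704 V.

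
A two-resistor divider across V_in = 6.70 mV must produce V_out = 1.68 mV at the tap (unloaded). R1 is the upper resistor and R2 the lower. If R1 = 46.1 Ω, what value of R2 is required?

R2 ≈ 15.4 Ω

The divider ratio is R2/(R1+R2) = 1.68/6.70 = 0.2507.
R2 = R1 · 0.2507/(1 − 0.2507) = 15.43 Ω.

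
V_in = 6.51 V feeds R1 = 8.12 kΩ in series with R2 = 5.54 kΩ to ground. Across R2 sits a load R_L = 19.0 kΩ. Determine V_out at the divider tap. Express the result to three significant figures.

R2 ‖ R_L = (5.54 × 19.0)/(5.54 + 19.0) = 4.289 kΩ.
Now apply the divider: V_out = 6.51 × 0.3457 = 2.250 V.
(Unloaded it would be 2.64 V; the load pulls it down.)

V_out ≈ 2.25 V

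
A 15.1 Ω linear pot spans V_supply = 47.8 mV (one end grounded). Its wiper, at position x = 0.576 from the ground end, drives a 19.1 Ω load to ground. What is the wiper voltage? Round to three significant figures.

Lower segment x·R_p = 8.698 Ω; upper segment (1−x)·R_p = 6.402 Ω.
(x·R_p) ‖ R_L = 5.976 Ω.
Loaded-divider output: V_out = 47.8 × 0.4828 = 23.08 mV.

V_out ≈ 23.1 mV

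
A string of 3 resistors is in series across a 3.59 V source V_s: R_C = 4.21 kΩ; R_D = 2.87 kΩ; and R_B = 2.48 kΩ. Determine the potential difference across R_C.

ΣR = 4.21 + 2.87 + 2.48 = 9.560 kΩ.
V = V_s · R/ΣR = 3.59 × 0.4404 = 1.581 V.

V ≈ 1.58 V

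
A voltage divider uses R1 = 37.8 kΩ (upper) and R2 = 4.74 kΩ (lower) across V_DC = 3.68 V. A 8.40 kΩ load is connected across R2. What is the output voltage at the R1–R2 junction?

R2 ‖ R_L = (4.74 × 8.40)/(4.74 + 8.40) = 3.030 kΩ.
Then V_out = V_DC · R2'/(R1 + R2') = 3.68 × 3.030/40.83 = 0.2731 V.

V_out ≈ 0.273 V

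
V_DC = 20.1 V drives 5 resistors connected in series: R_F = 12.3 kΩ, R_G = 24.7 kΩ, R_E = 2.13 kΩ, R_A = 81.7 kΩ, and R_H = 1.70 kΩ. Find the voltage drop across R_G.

V ≈ 4.05 V

Series total: ΣR = 12.3 + 24.7 + 2.13 + 81.7 + 1.70 = 122.5 kΩ.
V = V_DC · R/ΣR = 20.1 × 0.2016 = 4.052 V.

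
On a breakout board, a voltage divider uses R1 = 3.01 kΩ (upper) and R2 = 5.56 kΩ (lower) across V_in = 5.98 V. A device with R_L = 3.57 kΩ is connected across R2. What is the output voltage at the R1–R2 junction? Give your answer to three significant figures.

V_out ≈ 2.51 V

R2 ‖ R_L = (5.56 × 3.57)/(5.56 + 3.57) = 2.174 kΩ.
Then V_out = V_in · R2'/(R1 + R2') = 5.98 × 2.174/5.184 = 2.508 V.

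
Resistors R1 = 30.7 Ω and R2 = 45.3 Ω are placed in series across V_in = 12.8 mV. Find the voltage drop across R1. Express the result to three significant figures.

Series total: ΣR = 30.7 + 45.3 = 76.00 Ω.
By the voltage-divider rule, V = 12.8 × 30.70/76.00 = 5.171 mV.

V ≈ 5.17 mV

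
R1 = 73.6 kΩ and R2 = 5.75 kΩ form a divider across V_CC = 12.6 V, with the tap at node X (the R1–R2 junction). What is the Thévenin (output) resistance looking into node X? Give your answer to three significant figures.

With V_CC suppressed (replaced by a short), R_th = R1 ‖ R2 = (73.60 × 5.75)/(73.60 + 5.75) = 5.333 kΩ.

R_th ≈ 5.33 kΩ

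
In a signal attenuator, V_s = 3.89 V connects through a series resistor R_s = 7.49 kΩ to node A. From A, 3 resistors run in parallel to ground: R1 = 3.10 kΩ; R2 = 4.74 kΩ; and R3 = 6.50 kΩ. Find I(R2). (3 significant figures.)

Equivalent of the parallel group: R_p = 1.455 kΩ.
Node voltage V_A = V_s · R_p/(R_s + R_p) = 3.89 × 0.1626 = 0.6327 V.
Branch current I = V_A/R2 = 0.6327/4.74 = 0.1335 mA.

I ≈ 0.133 mA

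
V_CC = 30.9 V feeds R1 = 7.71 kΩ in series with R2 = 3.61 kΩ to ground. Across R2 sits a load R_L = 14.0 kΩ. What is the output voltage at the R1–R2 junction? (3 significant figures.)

R2 ‖ R_L = (3.61 × 14.0)/(3.61 + 14.0) = 2.870 kΩ.
Now apply the divider: V_out = 30.9 × 0.2713 = 8.382 V.

V_out ≈ 8.38 V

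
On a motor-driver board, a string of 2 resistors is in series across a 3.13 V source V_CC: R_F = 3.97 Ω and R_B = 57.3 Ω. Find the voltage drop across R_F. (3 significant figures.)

ΣR = 3.97 + 57.3 = 61.27 Ω.
Voltage divider: V = V_CC · (3.970 / 61.27) = 3.13 × 0.06480 = 0.2028 V.

V ≈ 0.203 V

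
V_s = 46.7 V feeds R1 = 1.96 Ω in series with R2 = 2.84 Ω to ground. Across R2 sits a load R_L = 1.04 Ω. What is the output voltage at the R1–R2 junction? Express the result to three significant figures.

V_out ≈ 13.1 V

First combine the lower leg with the load: R2 ‖ R_L = 0.7612 Ω.
Now apply the divider: V_out = 46.7 × 0.2797 = 13.06 V.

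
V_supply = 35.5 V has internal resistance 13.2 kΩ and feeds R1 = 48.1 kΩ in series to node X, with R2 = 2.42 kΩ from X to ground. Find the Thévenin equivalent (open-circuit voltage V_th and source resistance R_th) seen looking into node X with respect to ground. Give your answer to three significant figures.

R1' = 13.2 + 48.1 = 61.30 kΩ (source resistance + R1).
V_th is the unloaded tap voltage: V_supply · R2/(R1'+R2) = 35.5 × 0.03798 = 1.348 V.
Zeroing V_supply shorts the top of R1' to ground, so R_th = R1' ‖ R2 = 2.328 kΩ.

V_th ≈ 1.35 V, R_th ≈ 2.33 kΩ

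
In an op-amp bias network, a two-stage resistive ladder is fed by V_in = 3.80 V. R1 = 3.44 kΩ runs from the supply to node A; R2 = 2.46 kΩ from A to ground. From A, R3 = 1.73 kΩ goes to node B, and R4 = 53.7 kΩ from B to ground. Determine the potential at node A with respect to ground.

Node A sees R2 in parallel with the series input of stage 2, R3 + R4 = 55.43 kΩ.
R2 ‖ (R3+R4) = 2.355 kΩ.
V_A = 3.80 × 2.355/(3.44 + 2.355) = 1.544 V.

V_A ≈ 1.54 V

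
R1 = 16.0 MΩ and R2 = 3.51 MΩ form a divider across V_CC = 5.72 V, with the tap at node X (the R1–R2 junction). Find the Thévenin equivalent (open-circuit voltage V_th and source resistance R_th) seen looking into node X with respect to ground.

V_th ≈ 1.03 V, R_th ≈ 2.88 MΩ

With X open, the divider is unloaded: V_th = 5.72 × 3.51/19.51 = 1.029 V.
Looking into X with the source shorted: R_th = R1·R2/(R1+R2) = 16.00 × 3.51/19.51 = 2.879 MΩ.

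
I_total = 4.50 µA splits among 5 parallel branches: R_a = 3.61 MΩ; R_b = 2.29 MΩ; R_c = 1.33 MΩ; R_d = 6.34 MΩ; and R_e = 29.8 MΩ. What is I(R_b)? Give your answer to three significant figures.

I ≈ 1.19 µA

Conductances: ΣG = 1/3.61 + 1/2.29 + 1/1.33 + 1/6.34 + 1/29.8 = 1.657 (1/MΩ).
R_b takes the fraction G_k/ΣG = 0.4367/1.657 = 0.2636, so I = 4.50 × 0.2636 = 1.186 µA.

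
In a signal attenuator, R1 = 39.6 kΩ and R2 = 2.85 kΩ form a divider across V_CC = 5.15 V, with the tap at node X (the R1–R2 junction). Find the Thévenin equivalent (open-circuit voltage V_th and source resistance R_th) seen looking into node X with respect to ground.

V_th ≈ 0.346 V, R_th ≈ 2.66 kΩ

Open-circuit (no load on X): V_th = V_CC · R2/(R1 + R2) = 5.15 × 2.85/(39.60 + 2.85) = 0.3458 V.
With V_CC suppressed (replaced by a short), R_th = R1 ‖ R2 = (39.60 × 2.85)/(39.60 + 2.85) = 2.659 kΩ.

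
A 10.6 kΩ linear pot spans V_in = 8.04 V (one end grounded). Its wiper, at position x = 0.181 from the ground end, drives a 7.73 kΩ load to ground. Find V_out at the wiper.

V_out ≈ 1.21 V

Lower segment x·R_p = 1.919 kΩ; upper segment (1−x)·R_p = 8.681 kΩ.
R_L loads the lower segment: effective lower R = 1.537 kΩ.
V_out = 8.04 × 1.537/(8.681 + 1.537) = 1.209 V.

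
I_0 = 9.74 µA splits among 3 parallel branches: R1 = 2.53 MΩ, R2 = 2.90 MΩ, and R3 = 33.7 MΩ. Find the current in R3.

Total conductance ΣG = 1/2.53 + 1/2.90 + 1/33.7 = 0.7698 (units of 1/MΩ).
Current divider: I(R3) = I_0 · G_k/ΣG = 9.74 × (0.02967/0.7698) = 9.74 × 0.03855 = 0.3755 µA.

I ≈ 0.375 µA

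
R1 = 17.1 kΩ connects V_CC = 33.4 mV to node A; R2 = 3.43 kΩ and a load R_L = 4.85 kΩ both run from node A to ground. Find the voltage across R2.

R2 ‖ R_L = (3.43 × 4.85)/(3.43 + 4.85) = 2.009 kΩ.
Then V_out = V_CC · R2'/(R1 + R2') = 33.4 × 2.009/19.11 = 3.512 mV.

V_out ≈ 3.51 mV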